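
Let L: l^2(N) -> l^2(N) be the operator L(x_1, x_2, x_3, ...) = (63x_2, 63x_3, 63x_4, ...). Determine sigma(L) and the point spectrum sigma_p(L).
sigma(L) = closed disk {z in C : |z| ≤ 63}; sigma_p(L) = open disk {z in C : |z| < 63}

Note L = 63·V where V is the unit left shift (V x)_k = x_{k+1}; so sigma(L) = 63·sigma(V) and ||L|| = 63||V||. ||L x||^2 = 3969sum_{k≥2} |x_k|^2 ≤ 3969||x||^2, with equality on {x : x_1 = 0}, so ||L|| = 63. For any lambda with |lambda| < 63, set r = lambda/63 (|r| < 1); the vector x = (1, r, r^2, ...) is in l^2 and satisfies L x = 63(r, r^2, ...) = lambda x, so lambda is an eigenvalue. On the boundary |lambda| = 63 the geometric series diverges, so no l^2 eigenvector exists, but these lambda lie in the approximate point spectrum. Hence sigma(L) is the closed disk of radius 63 and sigma_p(L) is the open disk.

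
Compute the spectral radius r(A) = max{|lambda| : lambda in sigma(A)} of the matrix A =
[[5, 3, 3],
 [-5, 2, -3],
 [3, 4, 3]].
r(A) ≈ 6.5138

The eigenvalues of A are the roots of its characteristic polynomial. With M = A (coefficients from the trace, the sum of principal 2x2 minors, and det A):
  p(λ) = det(λ I - M) = λ^3 - 10λ^2 + 49λ - 30.
No integer candidate from the rational root theorem (±divisors of 30) is a root, so the roots are irrational. The cubic discriminant is Δ = -110196 < 0, so there is one real root and a complex-conjugate pair. p(0) = -30 and p(1) = 10 have opposite signs, so a root lies in (0, 1); Newton's method refines it to λ ≈ 0.7071. Dividing out (λ - (0.7071)) leaves approximately λ^2 - 9.2929λ + 42.4294. For λ^2 - 9.2929λ + 42.4294 the discriminant is -83.3586. It is negative, so the remaining roots are the complex-conjugate pair λ ≈ 4.6465 ± 4.565i. Their product equals the constant term, so |λ|^2 ≈ 42.4294 and |λ| ≈ 6.5138.
Thus the eigenvalues (to 4 decimals) are 0.7071 (modulus 0.7071); 4.6465 ± 4.565i (modulus 6.5138). The spectral radius is the largest modulus: r(A) ≈ 6.5138. (Cross-check: r(A) ≤ ||A||_2 ≈ 9.6463; equality holds whenever A is normal, though it can also hold for some non-normal A.)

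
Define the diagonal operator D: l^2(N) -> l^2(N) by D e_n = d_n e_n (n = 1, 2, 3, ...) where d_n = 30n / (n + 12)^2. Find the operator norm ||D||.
||D|| = 5/8 (attained at n = 12)

For D diagonal, ||D|| = sup_n |d_n|. Treat f(x) = 30x / (x + 12)^2 for real x > 0. By the quotient rule, f'(x) = 30(12 - x)/(x + 12)^3, which is positive for x < 12 and negative for x > 12. So f has a unique maximum at x = 12, and since 12 is a positive integer, the supremum over n ≥ 1 is attained at n = 12: d_12 = 30·12/(12 + 12)^2 = 30·12/576 = 5/8. Hence ||D|| = 5/8.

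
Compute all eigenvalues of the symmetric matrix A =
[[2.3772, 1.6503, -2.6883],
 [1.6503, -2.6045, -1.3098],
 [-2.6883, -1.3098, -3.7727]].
sigma(A) ≈ {-5, -3, 4}

A is real symmetric, so its spectrum consists of real eigenvalues. Expanding the characteristic polynomial of the displayed matrix gives
  det(λ I - A) = p(λ) = λ^3 + (4)λ^2 + (-17)λ + (-60).
Solving p(λ) = 0 yields eigenvalues ≈ -5, -3, 4. (A is shown rounded to 4 decimals, so these recover the underlying integer eigenvalues to within that precision.)
Verification: the trace of A = -4 equals the sum of eigenvalues -4, and det(A) ≈ 59.9995 matches the eigenvalue product 60.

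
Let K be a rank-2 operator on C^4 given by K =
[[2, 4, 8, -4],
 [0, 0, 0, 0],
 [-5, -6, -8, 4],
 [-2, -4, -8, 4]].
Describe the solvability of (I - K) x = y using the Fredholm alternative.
(I - K) is invertible (det(I - K) = 27 ≠ 0), so for every y in C^4 the equation (I - K) x = y has a unique solution.

K has rank 2 and factors as K = U V^T = u1 v1^T + u2 v2^T with u1 = (-2, 0, 1, 2), v1 = (1, 0, -2, 1), u2 = (2, 0, -3, -2), v2 = (2, 2, 2, -1) (multiplying out reproduces the displayed K). The nonzero eigenvalues of U V^T coincide with those of the 2 x 2 matrix G = V^T U = [[v1·u1, v1·u2], [v2·u1, v2·u2]] = [[-2, 6], [-4, 0]], and by the Sylvester determinant identity det(I_4 - U V^T) = det(I_2 - V^T U) = det([[3, -6], [4, 1]]) = (3)(1) - (-6)(4) = 27. (Direct check: I - K =
[[-1, -4, -8, 4],
 [0, 1, 0, 0],
 [5, 6, 9, -4],
 [2, 4, 8, -3]]
has determinant 27.) The finite-dimensional Fredholm alternative says: either (I - K) is invertible, or ker(I - K) ≠ {0} and then range(I - K) = ker((I - K)^*)^⊥, with dim ker(I - K) = dim ker((I - K)^*). Since det(I - K) ≠ 0, 1 is not an eigenvalue of K and ker(I - K) = {0}, so we are in the first case: for every y there is a unique x = (I - K)^(-1) y. (Explicitly, by the Woodbury identity, (I - U V^T)^(-1) = I + U (I_2 - G)^(-1) V^T.)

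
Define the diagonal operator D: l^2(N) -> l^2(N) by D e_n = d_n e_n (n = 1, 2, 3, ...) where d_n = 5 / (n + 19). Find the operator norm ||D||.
||D|| = 1/4 (attained at n = 1)

For D diagonal, ||D|| = sup_n |d_n| = sup_n 5/(n + 19). This is positive and strictly decreasing in n, so the supremum is attained at n = 1: d_1 = 5/(1 + 19) = 1/4. Hence ||D|| = 1/4.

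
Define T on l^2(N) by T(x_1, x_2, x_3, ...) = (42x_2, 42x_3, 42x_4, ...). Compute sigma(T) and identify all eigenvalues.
sigma(T) = closed disk {z in C : |z| ≤ 42}; sigma_p(T) = open disk {z in C : |z| < 42}

Note T = 42·V where V is the unit left shift (V x)_k = x_{k+1}; so sigma(T) = 42·sigma(V) and ||T|| = 42||V||. ||T x||^2 = 1764sum_{k≥2} |x_k|^2 ≤ 1764||x||^2, with equality on {x : x_1 = 0}, so ||T|| = 42. For any lambda with |lambda| < 42, set r = lambda/42 (|r| < 1); the vector x = (1, r, r^2, ...) is in l^2 and satisfies T x = 42(r, r^2, ...) = lambda x, so lambda is an eigenvalue. On the boundary |lambda| = 42 the geometric series diverges, so no l^2 eigenvector exists, but these lambda lie in the approximate point spectrum. Hence sigma(T) is the closed disk of radius 42 and sigma_p(T) is the open disk.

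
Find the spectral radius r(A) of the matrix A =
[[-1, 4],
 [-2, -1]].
r(A) = 3

The eigenvalues of A are the roots of its characteristic polynomial. With M = A (coefficients from the trace and determinant):
  p(λ) = det(λ I - M) = λ^2 + 2λ + 9.
For λ^2 + 2λ + 9 the discriminant is -32. It is negative, so the roots are the complex-conjugate pair λ = -1 ± (sqrt(32)/2) i ≈ -1 ± 2.8284i. For a conjugate pair the product of the roots equals the constant term, so |λ|^2 = 9 and |λ| = sqrt(9) = 3.
Thus the eigenvalues (to 4 decimals) are -1 ± 2.8284i (modulus 3). The spectral radius is the largest modulus: r(A) = 3. (Cross-check: r(A) ≤ ||A||_2 ≈ 4.1623; equality holds whenever A is normal, though it can also hold for some non-normal A.)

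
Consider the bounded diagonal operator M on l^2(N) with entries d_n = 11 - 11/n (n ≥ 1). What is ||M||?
||M|| = 11

For a diagonal operator on l^2 with entries d_n, ||M|| = sup_n |d_n|. Here d_1 = 0, d_2 = 11/2, ..., and d_n = 11 - 11/n increases monotonically toward 11. All terms lie in [0, 11), so |d_n| = d_n and the supremum is the limit 11, which is not attained by any individual d_n. Hence ||M|| = 11.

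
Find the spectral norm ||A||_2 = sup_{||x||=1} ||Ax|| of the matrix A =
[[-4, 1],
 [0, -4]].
||A||_2 = sqrt((33 + sqrt(65))/2) ≈ 4.5311 (= sqrt(largest eigenvalue of A^T A))

||A||_2 = sigma_max(A) = sqrt(lambda_max(A^T A)). Form the symmetric matrix M = A^T A =
[[16, -4],
 [-4, 17]].
Its characteristic polynomial (trace, determinant of M give the coefficients) is
  p(λ) = det(λ I - M) = λ^2 - 33λ + 256.
For λ^2 - 33λ + 256 the discriminant is 65. It is nonnegative but not a perfect square, so the roots are real and irrational: λ = (33 ± sqrt(65))/2 ≈ 20.5311, 12.4689.
So the eigenvalues of A^T A are ≈ 12.4689, 20.5311 (all ≥ 0, as they must be for A^T A). The largest is λ_max = (33 + sqrt(65))/2 ≈ 20.5311, hence ||A||_2 = sqrt(λ_max) = sqrt((33 + sqrt(65))/2) ≈ 4.5311.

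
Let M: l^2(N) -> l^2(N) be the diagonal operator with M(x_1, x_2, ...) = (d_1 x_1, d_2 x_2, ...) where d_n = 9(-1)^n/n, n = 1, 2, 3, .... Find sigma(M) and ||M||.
sigma(M) = {9(-1)^n/n : n ≥ 1} ∪ {0}; ||M|| = 9

A bounded diagonal operator on l^2 with diagonal entries d_n has spectrum equal to the closure of {d_n : n ≥ 1}: every d_n is an eigenvalue (with eigenvector e_n), so {d_n} ⊂ sigma(M); the spectrum is closed, so its closure is too; and for lambda not in the closure, (M - lambda I) has bounded inverse (the diagonal entries 1/(d_n - lambda) are bounded). For our sequence d_n = 9(-1)^n/n, n = 1, 2, 3, ...:
  - {d_n} = {9(-1)^n/n : n ≥ 1}; the only limit point is 0
  - closure = {9(-1)^n/n : n ≥ 1} ∪ {0}
For the norm: a diagonal operator has ||M|| = sup_n |d_n|. Here |d_n| = 9/n is decreasing, so sup_n |d_n| = |d_1| = 9. So ||M|| = 9.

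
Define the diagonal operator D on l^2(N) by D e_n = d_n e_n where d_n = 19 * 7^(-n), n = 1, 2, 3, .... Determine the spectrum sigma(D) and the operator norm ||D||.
sigma(D) = {19 * 7^(-n) : n ≥ 1} ∪ {0}; ||D|| = 19/7

A bounded diagonal operator on l^2 with diagonal entries d_n has spectrum equal to the closure of {d_n : n ≥ 1}: every d_n is an eigenvalue (with eigenvector e_n), so {d_n} ⊂ sigma(D); the spectrum is closed, so its closure is too; and for lambda not in the closure, (D - lambda I) has bounded inverse (the diagonal entries 1/(d_n - lambda) are bounded). For our sequence d_n = 19 * 7^(-n), n = 1, 2, 3, ...:
  - {d_n} = {19 * 7^(-n) : n ≥ 1}; the only limit point is 0
  - closure = {19 * 7^(-n) : n ≥ 1} ∪ {0}
For the norm: a diagonal operator has ||D|| = sup_n |d_n|. Here d_n = 19 * 7^(-n) is positive and decreasing, so sup_n |d_n| = d_1 = 19/7. So ||D|| = 19/7.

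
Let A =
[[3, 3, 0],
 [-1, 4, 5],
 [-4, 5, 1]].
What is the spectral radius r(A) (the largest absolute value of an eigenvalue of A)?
r(A) ≈ 5.9571

The eigenvalues of A are the roots of its characteristic polynomial. With M = A (coefficients from the trace, the sum of principal 2x2 minors, and det A):
  p(λ) = det(λ I - M) = λ^3 - 8λ^2 - 3λ + 120.
No integer candidate from the rational root theorem (±divisors of 120) is a root, so the roots are irrational. The cubic discriminant is Δ = -90516 < 0, so there is one real root and a complex-conjugate pair. p(-4) = -60 and p(-3) = 30 have opposite signs, so a root lies in (-4, -3); Newton's method refines it to λ ≈ -3.3815. Dividing out (λ - (-3.3815)) leaves approximately λ^2 - 11.3815λ + 35.4869. For λ^2 - 11.3815λ + 35.4869 the discriminant is -12.4086. It is negative, so the remaining roots are the complex-conjugate pair λ ≈ 5.6908 ± 1.7613i. Their product equals the constant term, so |λ|^2 ≈ 35.4869 and |λ| ≈ 5.9571.
Thus the eigenvalues (to 4 decimals) are -3.3815 (modulus 3.3815); 5.6908 ± 1.7613i (modulus 5.9571). The spectral radius is the largest modulus: r(A) ≈ 5.9571. (Cross-check: r(A) ≤ ||A||_2 ≈ 8.5049; equality holds whenever A is normal, though it can also hold for some non-normal A.)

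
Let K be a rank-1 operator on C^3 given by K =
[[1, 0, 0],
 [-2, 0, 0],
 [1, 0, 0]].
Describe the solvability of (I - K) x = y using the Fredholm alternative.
(I - K) is singular (det(I - K) = 0, i.e. 1 ∈ sigma(K)). (I - K) x = y is solvable iff y ⊥ ker((I - K)^*) = span{(1, 0, 0)}, i.e. iff y_1 = 0. When solvable, the solutions are x = y + c·(1, -2, 1), c arbitrary (ker(I - K) = span{(1, -2, 1)}, dimension 1).

K has rank 1, so it is an outer product K = u v^T: every row of K is a multiple of one row vector. Reading off the entries, u = (1, -2, 1) and v = (1, 0, 0) (row i of K equals u_i·v^T). A rank-one matrix u v^T satisfies K u = u (v·u) and kills the (2)-dimensional subspace v^⊥, so its characteristic polynomial is lambda^2 (lambda - v·u) with v·u = tr K = 1. Hence the eigenvalues of I - K are 1 (multiplicity 2) and 1 - (1) = 0, so det(I - K) = 0. (Direct check: I - K =
[[0, 0, 0],
 [2, 1, 0],
 [-1, 0, 1]]
has determinant 0.) So 1 is an eigenvalue of K and (I - K) is not invertible. The finite-dimensional Fredholm alternative says: either (I - K) is invertible, or ker(I - K) ≠ {0} and then range(I - K) = ker((I - K)^*)^⊥, with dim ker(I - K) = dim ker((I - K)^*). We are in the second case, so we need both kernels. Kernel of I - K: (I - K) u = u - u (v·u) = u - u = 0, so ker(I - K) = span{u} = span{(1, -2, 1)} (it is exactly 1-dimensional because rank(I - K) = 2). Kernel of the adjoint: K is real, so (I - K)^* = I - K^T = I - v u^T, and (I - v u^T) v = v - v (u·v) = 0; hence ker((I - K)^*) = span{v} = span{(1, 0, 0)}. Therefore (I - K) x = y is solvable iff <y, v> = 0, i.e. iff y_1 = 0. When this holds, K y = u (v·y) = 0, so (I - K) y = y and x = y is a particular solution; the full solution set is the line x = y + c·u = y + c·(1, -2, 1), c ∈ C.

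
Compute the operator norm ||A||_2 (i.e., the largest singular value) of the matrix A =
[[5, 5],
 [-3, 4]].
||A||_2 = sqrt((75 + sqrt(725))/2) ≈ 7.1388 (= sqrt(largest eigenvalue of A^T A))

||A||_2 = sigma_max(A) = sqrt(lambda_max(A^T A)). Form the symmetric matrix M = A^T A =
[[34, 13],
 [13, 41]].
Its characteristic polynomial (trace, determinant of M give the coefficients) is
  p(λ) = det(λ I - M) = λ^2 - 75λ + 1225.
For λ^2 - 75λ + 1225 the discriminant is 725. It is nonnegative but not a perfect square, so the roots are real and irrational: λ = (75 ± sqrt(725))/2 ≈ 50.9629, 24.0371.
So the eigenvalues of A^T A are ≈ 24.0371, 50.9629 (all ≥ 0, as they must be for A^T A). The largest is λ_max = (75 + sqrt(725))/2 ≈ 50.9629, hence ||A||_2 = sqrt(λ_max) = sqrt((75 + sqrt(725))/2) ≈ 7.1388.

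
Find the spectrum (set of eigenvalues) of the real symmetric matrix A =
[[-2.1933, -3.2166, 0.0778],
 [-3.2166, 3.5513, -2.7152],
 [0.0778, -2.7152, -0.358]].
sigma(A) ≈ {-4, -1, 6}

A is real symmetric, so its spectrum consists of real eigenvalues. Expanding the characteristic polynomial of the displayed matrix gives
  det(λ I - A) = p(λ) = λ^3 + (-1)λ^2 + (-26)λ + (-24).
Solving p(λ) = 0 yields eigenvalues ≈ -4, -1, 6. (A is shown rounded to 4 decimals, so these recover the underlying integer eigenvalues to within that precision.)
Verification: the trace of A = 1 equals the sum of eigenvalues 1, and det(A) ≈ 23.9997 matches the eigenvalue product 24.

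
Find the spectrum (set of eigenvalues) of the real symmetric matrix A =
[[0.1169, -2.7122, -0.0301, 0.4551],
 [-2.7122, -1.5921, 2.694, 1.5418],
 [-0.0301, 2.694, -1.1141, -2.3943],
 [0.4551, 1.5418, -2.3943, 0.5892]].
sigma(A) ≈ {-6, -1, 2, 3}

A is real symmetric, so its spectrum consists of real eigenvalues. Expanding the characteristic polynomial of the displayed matrix gives
  det(λ I - A) = p(λ) = λ^4 + (2)λ^3 + (-23)λ^2 + (12)λ + (36).
Solving p(λ) = 0 yields eigenvalues ≈ -6, -1, 2, 3. (A is shown rounded to 4 decimals, so these recover the underlying integer eigenvalues to within that precision.)
Verification: the trace of A = -2 equals the sum of eigenvalues -2, and det(A) ≈ 35.9992 matches the eigenvalue product 36.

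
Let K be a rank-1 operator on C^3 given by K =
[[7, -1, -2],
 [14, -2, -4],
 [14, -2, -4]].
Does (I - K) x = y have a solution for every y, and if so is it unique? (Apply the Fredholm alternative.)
(I - K) is singular (det(I - K) = 0, i.e. 1 ∈ sigma(K)). (I - K) x = y is solvable iff y ⊥ ker((I - K)^*) = span{(7, -1, -2)}, i.e. iff 7y_1 - y_2 - 2y_3 = 0. When solvable, the solutions are x = y + c·(1, 2, 2), c arbitrary (ker(I - K) = span{(1, 2, 2)}, dimension 1).

K has rank 1, so it is an outer product K = u v^T: every row of K is a multiple of one row vector. Reading off the entries, u = (1, 2, 2) and v = (7, -1, -2) (row i of K equals u_i·v^T). A rank-one matrix u v^T satisfies K u = u (v·u) and kills the (2)-dimensional subspace v^⊥, so its characteristic polynomial is lambda^2 (lambda - v·u) with v·u = tr K = 1. Hence the eigenvalues of I - K are 1 (multiplicity 2) and 1 - (1) = 0, so det(I - K) = 0. (Direct check: I - K =
[[-6, 1, 2],
 [-14, 3, 4],
 [-14, 2, 5]]
has determinant 0.) So 1 is an eigenvalue of K and (I - K) is not invertible. The finite-dimensional Fredholm alternative says: either (I - K) is invertible, or ker(I - K) ≠ {0} and then range(I - K) = ker((I - K)^*)^⊥, with dim ker(I - K) = dim ker((I - K)^*). We are in the second case, so we need both kernels. Kernel of I - K: (I - K) u = u - u (v·u) = u - u = 0, so ker(I - K) = span{u} = span{(1, 2, 2)} (it is exactly 1-dimensional because rank(I - K) = 2). Kernel of the adjoint: K is real, so (I - K)^* = I - K^T = I - v u^T, and (I - v u^T) v = v - v (u·v) = 0; hence ker((I - K)^*) = span{v} = span{(7, -1, -2)}. Therefore (I - K) x = y is solvable iff <y, v> = 0, i.e. iff 7y_1 - y_2 - 2y_3 = 0. When this holds, K y = u (v·y) = 0, so (I - K) y = y and x = y is a particular solution; the full solution set is the line x = y + c·u = y + c·(1, 2, 2), c ∈ C.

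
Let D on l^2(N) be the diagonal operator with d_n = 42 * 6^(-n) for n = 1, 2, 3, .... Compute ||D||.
||D|| = 7 (attained at n = 1)

For D diagonal, ||D|| = sup_n |d_n|. The sequence d_n = 42 * 6^(-n) is positive and strictly decreasing (ratio 6^(-1) < 1), so the supremum is d_1 = 42/6 = 7. Hence ||D|| = 7.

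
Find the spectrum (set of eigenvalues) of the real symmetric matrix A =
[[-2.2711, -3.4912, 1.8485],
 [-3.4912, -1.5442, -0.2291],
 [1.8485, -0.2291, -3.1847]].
sigma(A) ≈ {-6, -3, 2}

A is real symmetric, so its spectrum consists of real eigenvalues. Expanding the characteristic polynomial of the displayed matrix gives
  det(λ I - A) = p(λ) = λ^3 + (7)λ^2 + (0)λ + (-36).
Solving p(λ) = 0 yields eigenvalues ≈ -6, -3, 2. (A is shown rounded to 4 decimals, so these recover the underlying integer eigenvalues to within that precision.)
Verification: the trace of A = -7 equals the sum of eigenvalues -7, and det(A) ≈ 36.0004 matches the eigenvalue product 36.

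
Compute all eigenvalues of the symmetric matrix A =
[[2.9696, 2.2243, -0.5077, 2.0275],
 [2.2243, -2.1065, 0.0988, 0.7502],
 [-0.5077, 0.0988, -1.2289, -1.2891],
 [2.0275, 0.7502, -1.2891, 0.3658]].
sigma(A) ≈ {-3, -2, 0, 5}

A is real symmetric, so its spectrum consists of real eigenvalues. Expanding the characteristic polynomial of the displayed matrix gives
  det(λ I - A) = p(λ) = λ^4 + (0)λ^3 + (-19)λ^2 + (-30)λ + (0).
Solving p(λ) = 0 yields eigenvalues ≈ -3, -2, 0, 5. (A is shown rounded to 4 decimals, so these recover the underlying integer eigenvalues to within that precision.)
Verification: the trace of A = 0 equals the sum of eigenvalues 0, and det(A) ≈ 0.0009 matches the eigenvalue product 0.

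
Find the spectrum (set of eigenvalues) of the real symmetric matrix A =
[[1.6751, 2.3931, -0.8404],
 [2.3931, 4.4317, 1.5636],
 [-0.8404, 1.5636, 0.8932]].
sigma(A) ≈ {-1, 2, 6}

A is real symmetric, so its spectrum consists of real eigenvalues. Expanding the characteristic polynomial of the displayed matrix gives
  det(λ I - A) = p(λ) = λ^3 + (-7)λ^2 + (4)λ + (12).
Solving p(λ) = 0 yields eigenvalues ≈ -1, 2, 6. (A is shown rounded to 4 decimals, so these recover the underlying integer eigenvalues to within that precision.)
Verification: the trace of A = 7 equals the sum of eigenvalues 7, and det(A) ≈ -11.9992 matches the eigenvalue product -12.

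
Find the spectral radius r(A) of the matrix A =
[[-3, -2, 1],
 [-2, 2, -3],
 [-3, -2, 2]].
r(A) ≈ 4.0773

The eigenvalues of A are the roots of its characteristic polynomial. With M = A (coefficients from the trace, the sum of principal 2x2 minors, and det A):
  p(λ) = det(λ I - M) = λ^3 - λ^2 - 15λ + 10.
No integer candidate from the rational root theorem (±divisors of 10) is a root, so the roots are irrational. The cubic discriminant is Δ = 13765 > 0, so there are three distinct real roots. p(-4) = -10 and p(-3) = 19 have opposite signs, so a root lies in (-4, -3); Newton's method refines it to λ ≈ -3.7341. p(0) = 10 and p(1) = -5 have opposite signs, so a root lies in (0, 1); Newton's method refines it to λ ≈ 0.6568. p(4) = -2 and p(5) = 35 have opposite signs, so a root lies in (4, 5); Newton's method refines it to λ ≈ 4.0773. Check (Vieta): the three roots sum to 1, matching tr M = 1.
Thus the eigenvalues (to 4 decimals) are -3.7341 (modulus 3.7341); 0.6568 (modulus 0.6568); 4.0773 (modulus 4.0773). The spectral radius is the largest modulus: r(A) ≈ 4.0773. (Cross-check: r(A) ≤ ||A||_2 ≈ 5.612; equality holds whenever A is normal, though it can also hold for some non-normal A.)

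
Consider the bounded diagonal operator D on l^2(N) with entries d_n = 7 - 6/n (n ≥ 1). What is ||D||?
||D|| = 7

For a diagonal operator on l^2 with entries d_n, ||D|| = sup_n |d_n|. Here d_1 = 1, d_2 = 4, ..., and d_n = 7 - 6/n increases monotonically toward 7. All terms lie in [1, 7), so |d_n| = d_n and the supremum is the limit 7, which is not attained by any individual d_n. Hence ||D|| = 7.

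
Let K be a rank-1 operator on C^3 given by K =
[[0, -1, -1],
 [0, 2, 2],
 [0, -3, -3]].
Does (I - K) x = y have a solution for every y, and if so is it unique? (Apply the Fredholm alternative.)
(I - K) is invertible (det(I - K) = 2 ≠ 0), so for every y in C^3 the equation (I - K) x = y has a unique solution.

K has rank 1, so it is an outer product K = u v^T: every row of K is a multiple of one row vector. Reading off the entries, u = (1, -2, 3) and v = (0, -1, -1) (row i of K equals u_i·v^T). A rank-one matrix u v^T satisfies K u = u (v·u) and kills the (2)-dimensional subspace v^⊥, so its characteristic polynomial is lambda^2 (lambda - v·u) with v·u = tr K = -1. Hence the eigenvalues of I - K are 1 (multiplicity 2) and 1 - (-1) = 2, so det(I - K) = 2. (Direct check: I - K =
[[1, 1, 1],
 [0, -1, -2],
 [0, 3, 4]]
has determinant 2.) The finite-dimensional Fredholm alternative says: either (I - K) is invertible, or ker(I - K) ≠ {0} and then range(I - K) = ker((I - K)^*)^⊥, with dim ker(I - K) = dim ker((I - K)^*). Since det(I - K) ≠ 0, 1 is not an eigenvalue of K and ker(I - K) = {0}, so we are in the first case: for every y there is a unique x = (I - K)^(-1) y. Explicitly, by the Sherman–Morrison formula, (I - u v^T)^(-1) = I + u v^T/(1 - v·u), i.e. (I - K)^(-1) = I + K/(2).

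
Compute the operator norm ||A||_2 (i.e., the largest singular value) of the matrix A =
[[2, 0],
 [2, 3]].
||A||_2 = sqrt((17 + sqrt(145))/2) ≈ 3.8106 (= sqrt(largest eigenvalue of A^T A))

||A||_2 = sigma_max(A) = sqrt(lambda_max(A^T A)). Form the symmetric matrix M = A^T A =
[[8, 6],
 [6, 9]].
Its characteristic polynomial (trace, determinant of M give the coefficients) is
  p(λ) = det(λ I - M) = λ^2 - 17λ + 36.
For λ^2 - 17λ + 36 the discriminant is 145. It is nonnegative but not a perfect square, so the roots are real and irrational: λ = (17 ± sqrt(145))/2 ≈ 14.5208, 2.4792.
So the eigenvalues of A^T A are ≈ 2.4792, 14.5208 (all ≥ 0, as they must be for A^T A). The largest is λ_max = (17 + sqrt(145))/2 ≈ 14.5208, hence ||A||_2 = sqrt(λ_max) = sqrt((17 + sqrt(145))/2) ≈ 3.8106.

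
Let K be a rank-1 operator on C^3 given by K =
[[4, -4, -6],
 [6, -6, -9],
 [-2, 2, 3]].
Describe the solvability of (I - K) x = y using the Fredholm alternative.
(I - K) is singular (det(I - K) = 0, i.e. 1 ∈ sigma(K)). (I - K) x = y is solvable iff y ⊥ ker((I - K)^*) = span{(2, -2, -3)}, i.e. iff 2y_1 - 2y_2 - 3y_3 = 0. When solvable, the solutions are x = y + c·(2, 3, -1), c arbitrary (ker(I - K) = span{(2, 3, -1)}, dimension 1).

K has rank 1, so it is an outer product K = u v^T: every row of K is a multiple of one row vector. Reading off the entries, u = (2, 3, -1) and v = (2, -2, -3) (row i of K equals u_i·v^T). A rank-one matrix u v^T satisfies K u = u (v·u) and kills the (2)-dimensional subspace v^⊥, so its characteristic polynomial is lambda^2 (lambda - v·u) with v·u = tr K = 1. Hence the eigenvalues of I - K are 1 (multiplicity 2) and 1 - (1) = 0, so det(I - K) = 0. (Direct check: I - K =
[[-3, 4, 6],
 [-6, 7, 9],
 [2, -2, -2]]
has determinant 0.) So 1 is an eigenvalue of K and (I - K) is not invertible. The finite-dimensional Fredholm alternative says: either (I - K) is invertible, or ker(I - K) ≠ {0} and then range(I - K) = ker((I - K)^*)^⊥, with dim ker(I - K) = dim ker((I - K)^*). We are in the second case, so we need both kernels. Kernel of I - K: (I - K) u = u - u (v·u) = u - u = 0, so ker(I - K) = span{u} = span{(2, 3, -1)} (it is exactly 1-dimensional because rank(I - K) = 2). Kernel of the adjoint: K is real, so (I - K)^* = I - K^T = I - v u^T, and (I - v u^T) v = v - v (u·v) = 0; hence ker((I - K)^*) = span{v} = span{(2, -2, -3)}. Therefore (I - K) x = y is solvable iff <y, v> = 0, i.e. iff 2y_1 - 2y_2 - 3y_3 = 0. When this holds, K y = u (v·y) = 0, so (I - K) y = y and x = y is a particular solution; the full solution set is the line x = y + c·u = y + c·(2, 3, -1), c ∈ C.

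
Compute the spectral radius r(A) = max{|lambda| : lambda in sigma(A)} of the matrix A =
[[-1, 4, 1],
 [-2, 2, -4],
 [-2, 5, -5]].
r(A) ≈ 4.4274

The eigenvalues of A are the roots of its characteristic polynomial. With M = A (coefficients from the trace, the sum of principal 2x2 minors, and det A):
  p(λ) = det(λ I - M) = λ^3 + 4λ^2 + 23λ + 24.
No integer candidate from the rational root theorem (±divisors of 24) is a root, so the roots are irrational. The cubic discriminant is Δ = -22156 < 0, so there is one real root and a complex-conjugate pair. p(-2) = -14 and p(-1) = 4 have opposite signs, so a root lies in (-2, -1); Newton's method refines it to λ ≈ -1.2244. Dividing out (λ - (-1.2244)) leaves approximately λ^2 + 2.7756λ + 19.6016. For λ^2 + 2.7756λ + 19.6016 the discriminant is -70.7023. It is negative, so the remaining roots are the complex-conjugate pair λ ≈ -1.3878 ± 4.2042i. Their product equals the constant term, so |λ|^2 ≈ 19.6016 and |λ| ≈ 4.4274.
Thus the eigenvalues (to 4 decimals) are -1.2244 (modulus 1.2244); -1.3878 ± 4.2042i (modulus 4.4274). The spectral radius is the largest modulus: r(A) ≈ 4.4274. (Cross-check: r(A) ≤ ||A||_2 ≈ 9.0026; equality holds whenever A is normal, though it can also hold for some non-normal A.)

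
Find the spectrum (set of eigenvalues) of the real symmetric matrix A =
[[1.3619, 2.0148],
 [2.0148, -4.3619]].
sigma(A) ≈ {-5, 2}

A is real symmetric, so its spectrum consists of real eigenvalues. Expanding the characteristic polynomial of the displayed matrix gives
  det(λ I - A) = p(λ) = λ^2 + (3)λ + (-10).
Solving p(λ) = 0 yields eigenvalues ≈ -5, 2. (A is shown rounded to 4 decimals, so these recover the underlying integer eigenvalues to within that precision.)
Verification: the trace of A = -3 equals the sum of eigenvalues -3, and det(A) ≈ -9.9999 matches the eigenvalue product -10.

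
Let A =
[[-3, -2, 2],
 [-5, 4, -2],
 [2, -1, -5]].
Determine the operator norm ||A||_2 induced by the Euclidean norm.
||A||_2 ≈ 6.9142 (= sqrt(largest eigenvalue of A^T A))

||A||_2 = sigma_max(A) = sqrt(lambda_max(A^T A)). Form the symmetric matrix M = A^T A =
[[38, -16, -6],
 [-16, 21, -7],
 [-6, -7, 33]].
Its characteristic polynomial (trace, sum of principal 2x2 minors, determinant of M give the coefficients) is
  p(λ) = det(λ I - M) = λ^3 - 92λ^2 + 2404λ - 13924.
No integer candidate from the rational root theorem (±divisors of 13924) is a root, so the roots are irrational. The cubic discriminant is Δ = 169614544 > 0, so there are three distinct real roots. p(8) = -68 and p(9) = 989 have opposite signs, so a root lies in (8, 9); Newton's method refines it to λ ≈ 8.0607. p(36) = 44 and p(37) = -271 have opposite signs, so a root lies in (36, 37); Newton's method refines it to λ ≈ 36.1334. p(47) = -341 and p(48) = 92 have opposite signs, so a root lies in (47, 48); Newton's method refines it to λ ≈ 47.8059. Check (Vieta): the three roots sum to 92, matching tr M = 92.
So the eigenvalues of A^T A are ≈ 8.0607, 36.1334, 47.8059 (all ≥ 0, as they must be for A^T A). The largest is λ_max ≈ 47.8059, hence ||A||_2 = sqrt(λ_max) ≈ 6.9142.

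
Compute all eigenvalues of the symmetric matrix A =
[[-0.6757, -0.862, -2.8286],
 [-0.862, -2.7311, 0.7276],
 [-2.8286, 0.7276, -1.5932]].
sigma(A) ≈ {-4, -3, 2}

A is real symmetric, so its spectrum consists of real eigenvalues. Expanding the characteristic polynomial of the displayed matrix gives
  det(λ I - A) = p(λ) = λ^3 + (5)λ^2 + (-2)λ + (-24.0011).
Solving p(λ) = 0 yields eigenvalues ≈ -4, -3, 2. (A is shown rounded to 4 decimals, so these recover the underlying integer eigenvalues to within that precision.)
Verification: the trace of A = -5 equals the sum of eigenvalues -5, and det(A) ≈ 24.0011 matches the eigenvalue product 24.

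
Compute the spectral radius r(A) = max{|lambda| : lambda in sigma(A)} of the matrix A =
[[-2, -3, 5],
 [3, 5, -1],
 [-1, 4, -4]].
r(A) ≈ 4.2826

The eigenvalues of A are the roots of its characteristic polynomial. With M = A (coefficients from the trace, the sum of principal 2x2 minors, and det A):
  p(λ) = det(λ I - M) = λ^3 + λ^2 - 4λ - 78.
No integer candidate from the rational root theorem (±divisors of 78) is a root, so the roots are irrational. The cubic discriminant is Δ = -158068 < 0, so there is one real root and a complex-conjugate pair. p(4) = -14 and p(5) = 52 have opposite signs, so a root lies in (4, 5); Newton's method refines it to λ ≈ 4.2529. Dividing out (λ - (4.2529)) leaves approximately λ^2 + 5.2529λ + 18.3403. For λ^2 + 5.2529λ + 18.3403 the discriminant is -45.768. It is negative, so the remaining roots are the complex-conjugate pair λ ≈ -2.6265 ± 3.3826i. Their product equals the constant term, so |λ|^2 ≈ 18.3403 and |λ| ≈ 4.2826.
Thus the eigenvalues (to 4 decimals) are 4.2529 (modulus 4.2529); -2.6265 ± 3.3826i (modulus 4.2826). The spectral radius is the largest modulus: r(A) ≈ 4.2826. (Cross-check: r(A) ≤ ||A||_2 ≈ 9.3281; equality holds whenever A is normal, though it can also hold for some non-normal A.)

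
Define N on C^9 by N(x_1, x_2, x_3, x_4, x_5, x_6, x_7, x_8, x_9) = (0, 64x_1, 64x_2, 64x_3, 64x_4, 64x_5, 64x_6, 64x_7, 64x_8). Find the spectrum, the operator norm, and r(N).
sigma(N) = {0}; ||N|| = 64; r(N) = 0. (N is nilpotent with N^9 = 0.)

On C^9, N is a strictly lower-triangular matrix with 64 on the subdiagonal and zeros elsewhere, so its characteristic polynomial is lambda^9 and every eigenvalue is 0: sigma(N) = {0}. For the operator norm, N e_i = 64e_{i+1} for i = 1, ..., 8 and N e_9 = 0, so the singular values of N are 64 (with multiplicity 8) and 0; hence ||N|| = 64. The spectral radius r(N) = max|lambda| = 0. Note ||N|| > r(N) — characteristic of non-normal nilpotent operators. Indeed N^9 = 0.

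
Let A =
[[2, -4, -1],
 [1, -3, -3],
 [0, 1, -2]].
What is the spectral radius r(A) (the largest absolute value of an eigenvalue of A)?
r(A) ≈ 2.7921

The eigenvalues of A are the roots of its characteristic polynomial. With M = A (coefficients from the trace, the sum of principal 2x2 minors, and det A):
  p(λ) = det(λ I - M) = λ^3 + 3λ^2 + 3λ - 9.
No integer candidate from the rational root theorem (±divisors of 9) is a root, so the roots are irrational. The cubic discriminant is Δ = -2700 < 0, so there is one real root and a complex-conjugate pair. p(1) = -2 and p(2) = 17 have opposite signs, so a root lies in (1, 2); Newton's method refines it to λ ≈ 1.1544. Dividing out (λ - (1.1544)) leaves approximately λ^2 + 4.1544λ + 7.796. For λ^2 + 4.1544λ + 7.796 the discriminant is -13.9248. It is negative, so the remaining roots are the complex-conjugate pair λ ≈ -2.0772 ± 1.8658i. Their product equals the constant term, so |λ|^2 ≈ 7.796 and |λ| ≈ 2.7921.
Thus the eigenvalues (to 4 decimals) are 1.1544 (modulus 1.1544); -2.0772 ± 1.8658i (modulus 2.7921). The spectral radius is the largest modulus: r(A) ≈ 2.7921. (Cross-check: r(A) ≤ ||A||_2 ≈ 6.0861; equality holds whenever A is normal, though it can also hold for some non-normal A.)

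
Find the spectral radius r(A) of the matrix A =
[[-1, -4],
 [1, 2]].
r(A) = sqrt(2) ≈ 1.4142

The eigenvalues of A are the roots of its characteristic polynomial. With M = A (coefficients from the trace and determinant):
  p(λ) = det(λ I - M) = λ^2 - λ + 2.
For λ^2 - λ + 2 the discriminant is -7. It is negative, so the roots are the complex-conjugate pair λ = 1/2 ± (sqrt(7)/2) i ≈ 0.5 ± 1.3229i. For a conjugate pair the product of the roots equals the constant term, so |λ|^2 = 2 and |λ| = sqrt(2) ≈ 1.4142.
Thus the eigenvalues (to 4 decimals) are 0.5 ± 1.3229i (modulus 1.4142). The spectral radius is the largest modulus: r(A) = sqrt(2) ≈ 1.4142. (Cross-check: r(A) ≤ ||A||_2 ≈ 4.6708; equality holds whenever A is normal, though it can also hold for some non-normal A.)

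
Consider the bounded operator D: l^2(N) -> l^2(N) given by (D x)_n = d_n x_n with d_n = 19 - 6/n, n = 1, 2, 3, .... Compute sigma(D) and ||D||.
sigma(D) = {19 - 6/n : n ≥ 1} ∪ {19}; ||D|| = 19

A bounded diagonal operator on l^2 with diagonal entries d_n has spectrum equal to the closure of {d_n : n ≥ 1}: every d_n is an eigenvalue (with eigenvector e_n), so {d_n} ⊂ sigma(D); the spectrum is closed, so its closure is too; and for lambda not in the closure, (D - lambda I) has bounded inverse (the diagonal entries 1/(d_n - lambda) are bounded). For our sequence d_n = 19 - 6/n, n = 1, 2, 3, ...:
  - {d_n} = {19 - 6/n : n ≥ 1}; the only limit point is 19
  - closure = {19 - 6/n : n ≥ 1} ∪ {19}
For the norm: a diagonal operator has ||D|| = sup_n |d_n|. Here d_n = 19 - 6/n increases monotonically from d_1 = 13 toward 19, with all terms in [13, 19); so sup_n |d_n| = 19 (the supremum is the limit, not attained). So ||D|| = 19.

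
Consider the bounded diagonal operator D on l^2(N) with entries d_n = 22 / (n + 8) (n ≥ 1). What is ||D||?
||D|| = 22/9 (attained at n = 1)

For D diagonal, ||D|| = sup_n |d_n| = sup_n 22/(n + 8). This is positive and strictly decreasing in n, so the supremum is attained at n = 1: d_1 = 22/(1 + 8) = 22/9. Hence ||D|| = 22/9.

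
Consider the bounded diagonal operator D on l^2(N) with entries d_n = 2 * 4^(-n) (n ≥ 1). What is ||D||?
||D|| = 1/2 (attained at n = 1)

For D diagonal, ||D|| = sup_n |d_n|. The sequence d_n = 2 * 4^(-n) is positive and strictly decreasing (ratio 4^(-1) < 1), so the supremum is d_1 = 2/4 = 1/2. Hence ||D|| = 1/2.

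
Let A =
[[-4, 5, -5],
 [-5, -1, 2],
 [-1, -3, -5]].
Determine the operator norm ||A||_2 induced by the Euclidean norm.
||A||_2 ≈ 8.4713 (= sqrt(largest eigenvalue of A^T A))

||A||_2 = sigma_max(A) = sqrt(lambda_max(A^T A)). Form the symmetric matrix M = A^T A =
[[42, -12, 15],
 [-12, 35, -12],
 [15, -12, 54]].
Its characteristic polynomial (trace, sum of principal 2x2 minors, determinant of M give the coefficients) is
  p(λ) = det(λ I - M) = λ^3 - 131λ^2 + 5115λ - 62001.
No integer candidate from the rational root theorem (±divisors of 62001) is a root, so the roots are irrational. The cubic discriminant is Δ = 165213504 > 0, so there are three distinct real roots. p(25) = -376 and p(26) = 9 have opposite signs, so a root lies in (25, 26); Newton's method refines it to λ ≈ 25.9729. p(33) = 72 and p(34) = -223 have opposite signs, so a root lies in (33, 34); Newton's method refines it to λ ≈ 33.2643. p(71) = -1296 and p(72) = 423 have opposite signs, so a root lies in (71, 72); Newton's method refines it to λ ≈ 71.7627. Check (Vieta): the three roots sum to 131, matching tr M = 131.
So the eigenvalues of A^T A are ≈ 25.9729, 33.2643, 71.7627 (all ≥ 0, as they must be for A^T A). The largest is λ_max ≈ 71.7627, hence ||A||_2 = sqrt(λ_max) ≈ 8.4713.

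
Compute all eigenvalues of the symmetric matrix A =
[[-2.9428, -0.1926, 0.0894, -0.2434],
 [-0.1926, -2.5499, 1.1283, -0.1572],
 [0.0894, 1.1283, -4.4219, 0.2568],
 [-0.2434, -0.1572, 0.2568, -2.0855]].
sigma(A) ≈ {-5, -3, -2} (-2 with multiplicity 2)

A is real symmetric, so its spectrum consists of real eigenvalues. Expanding the characteristic polynomial of the displayed matrix gives
  det(λ I - A) = p(λ) = λ^4 + (12)λ^3 + (51)λ^2 + (92.0023)λ + (60.002).
Solving p(λ) = 0 yields eigenvalues ≈ -5, -3, -2, -2. (A is shown rounded to 4 decimals, so these recover the underlying integer eigenvalues to within that precision.)
Verification: the trace of A = -12 equals the sum of eigenvalues -12, and det(A) ≈ 60.0020 matches the eigenvalue product 60.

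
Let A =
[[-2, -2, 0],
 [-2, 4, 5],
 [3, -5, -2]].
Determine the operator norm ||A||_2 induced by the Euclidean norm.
||A||_2 ≈ 8.8388 (= sqrt(largest eigenvalue of A^T A))

||A||_2 = sigma_max(A) = sqrt(lambda_max(A^T A)). Form the symmetric matrix M = A^T A =
[[17, -19, -16],
 [-19, 45, 30],
 [-16, 30, 29]].
Its characteristic polynomial (trace, sum of principal 2x2 minors, determinant of M give the coefficients) is
  p(λ) = det(λ I - M) = λ^3 - 91λ^2 + 1046λ - 3136.
No integer candidate from the rational root theorem (±divisors of 3136) is a root, so the roots are irrational. The cubic discriminant is Δ = 137326564 > 0, so there are three distinct real roots. p(5) = -56 and p(6) = 80 have opposite signs, so a root lies in (5, 6); Newton's method refines it to λ ≈ 5.2971. p(7) = 70 and p(8) = -80 have opposite signs, so a root lies in (7, 8); Newton's method refines it to λ ≈ 7.5779. p(78) = -640 and p(79) = 4606 have opposite signs, so a root lies in (78, 79); Newton's method refines it to λ ≈ 78.125. Check (Vieta): the three roots sum to 91, matching tr M = 91.
So the eigenvalues of A^T A are ≈ 5.2971, 7.5779, 78.125 (all ≥ 0, as they must be for A^T A). The largest is λ_max ≈ 78.125, hence ||A||_2 = sqrt(λ_max) ≈ 8.8388.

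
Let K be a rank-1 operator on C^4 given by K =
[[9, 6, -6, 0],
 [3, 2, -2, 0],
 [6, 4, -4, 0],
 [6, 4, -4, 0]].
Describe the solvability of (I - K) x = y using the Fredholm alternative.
(I - K) is invertible (det(I - K) = -6 ≠ 0), so for every y in C^4 the equation (I - K) x = y has a unique solution.

K has rank 1, so it is an outer product K = u v^T: every row of K is a multiple of one row vector. Reading off the entries, u = (3, 1, 2, 2) and v = (3, 2, -2, 0) (row i of K equals u_i·v^T). A rank-one matrix u v^T satisfies K u = u (v·u) and kills the (3)-dimensional subspace v^⊥, so its characteristic polynomial is lambda^3 (lambda - v·u) with v·u = tr K = 7. Hence the eigenvalues of I - K are 1 (multiplicity 3) and 1 - (7) = -6, so det(I - K) = -6. (Direct check: I - K =
[[-8, -6, 6, 0],
 [-3, -1, 2, 0],
 [-6, -4, 5, 0],
 [-6, -4, 4, 1]]
has determinant -6.) The finite-dimensional Fredholm alternative says: either (I - K) is invertible, or ker(I - K) ≠ {0} and then range(I - K) = ker((I - K)^*)^⊥, with dim ker(I - K) = dim ker((I - K)^*). Since det(I - K) ≠ 0, 1 is not an eigenvalue of K and ker(I - K) = {0}, so we are in the first case: for every y there is a unique x = (I - K)^(-1) y. Explicitly, by the Sherman–Morrison formula, (I - u v^T)^(-1) = I + u v^T/(1 - v·u), i.e. (I - K)^(-1) = I + K/(-6).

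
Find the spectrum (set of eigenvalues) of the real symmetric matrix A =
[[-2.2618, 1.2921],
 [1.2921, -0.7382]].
sigma(A) ≈ {-3, 0}

A is real symmetric, so its spectrum consists of real eigenvalues. Expanding the characteristic polynomial of the displayed matrix gives
  det(λ I - A) = p(λ) = λ^2 + (3)λ + (0).
Solving p(λ) = 0 yields eigenvalues ≈ -3, 0. (A is shown rounded to 4 decimals, so these recover the underlying integer eigenvalues to within that precision.)
Verification: the trace of A = -3 equals the sum of eigenvalues -3, and det(A) ≈ 0.0001 matches the eigenvalue product 0.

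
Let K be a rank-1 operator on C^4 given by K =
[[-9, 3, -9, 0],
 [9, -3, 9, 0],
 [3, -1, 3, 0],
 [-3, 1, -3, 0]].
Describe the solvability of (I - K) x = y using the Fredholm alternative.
(I - K) is invertible (det(I - K) = 10 ≠ 0), so for every y in C^4 the equation (I - K) x = y has a unique solution.

K has rank 1, so it is an outer product K = u v^T: every row of K is a multiple of one row vector. Reading off the entries, u = (-3, 3, 1, -1) and v = (3, -1, 3, 0) (row i of K equals u_i·v^T). A rank-one matrix u v^T satisfies K u = u (v·u) and kills the (3)-dimensional subspace v^⊥, so its characteristic polynomial is lambda^3 (lambda - v·u) with v·u = tr K = -9. Hence the eigenvalues of I - K are 1 (multiplicity 3) and 1 - (-9) = 10, so det(I - K) = 10. (Direct check: I - K =
[[10, -3, 9, 0],
 [-9, 4, -9, 0],
 [-3, 1, -2, 0],
 [3, -1, 3, 1]]
has determinant 10.) The finite-dimensional Fredholm alternative says: either (I - K) is invertible, or ker(I - K) ≠ {0} and then range(I - K) = ker((I - K)^*)^⊥, with dim ker(I - K) = dim ker((I - K)^*). Since det(I - K) ≠ 0, 1 is not an eigenvalue of K and ker(I - K) = {0}, so we are in the first case: for every y there is a unique x = (I - K)^(-1) y. Explicitly, by the Sherman–Morrison formula, (I - u v^T)^(-1) = I + u v^T/(1 - v·u), i.e. (I - K)^(-1) = I + K/(10).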